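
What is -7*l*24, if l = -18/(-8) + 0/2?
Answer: -378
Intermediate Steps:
l = 9/4 (l = -18*(-⅛) + 0*(½) = 9/4 + 0 = 9/4 ≈ 2.2500)
-7*l*24 = -7*9/4*24 = -63/4*24 = -378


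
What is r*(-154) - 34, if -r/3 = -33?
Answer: -15280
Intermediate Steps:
r = 99 (r = -3*(-33) = 99)
r*(-154) - 34 = 99*(-154) - 34 = -15246 - 34 = -15280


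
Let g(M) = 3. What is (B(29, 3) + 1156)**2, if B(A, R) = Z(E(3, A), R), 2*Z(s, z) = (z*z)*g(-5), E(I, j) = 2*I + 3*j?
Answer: 5470921/4 ≈ 1.3677e+6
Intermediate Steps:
Z(s, z) = 3*z**2/2 (Z(s, z) = ((z*z)*3)/2 = (z**2*3)/2 = (3*z**2)/2 = 3*z**2/2)
B(A, R) = 3*R**2/2
(B(29, 3) + 1156)**2 = ((3/2)*3**2 + 1156)**2 = ((3/2)*9 + 1156)**2 = (27/2 + 1156)**2 = (2339/2)**2 = 5470921/4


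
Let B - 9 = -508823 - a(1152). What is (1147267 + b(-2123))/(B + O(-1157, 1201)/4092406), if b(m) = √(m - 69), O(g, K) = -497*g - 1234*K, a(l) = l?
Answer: -4695082354402/2086988825201 - 16369624*I*√137/2086988825201 ≈ -2.2497 - 9.1808e-5*I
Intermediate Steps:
O(g, K) = -1234*K - 497*g
B = -509966 (B = 9 + (-508823 - 1*1152) = 9 + (-508823 - 1152) = 9 - 509975 = -509966)
b(m) = √(-69 + m)
(1147267 + b(-2123))/(B + O(-1157, 1201)/4092406) = (1147267 + √(-69 - 2123))/(-509966 + (-1234*1201 - 497*(-1157))/4092406) = (1147267 + √(-2192))/(-509966 + (-1482034 + 575029)*(1/4092406)) = (1147267 + 4*I*√137)/(-509966 - 907005*1/4092406) = (1147267 + 4*I*√137)/(-509966 - 907005/4092406) = (1147267 + 4*I*√137)/(-2086988825201/4092406) = (1147267 + 4*I*√137)*(-4092406/2086988825201) = -4695082354402/2086988825201 - 16369624*I*√137/2086988825201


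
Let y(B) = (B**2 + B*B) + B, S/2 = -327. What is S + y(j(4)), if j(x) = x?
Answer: -618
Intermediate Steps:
S = -654 (S = 2*(-327) = -654)
y(B) = B + 2*B**2 (y(B) = (B**2 + B**2) + B = 2*B**2 + B = B + 2*B**2)
S + y(j(4)) = -654 + 4*(1 + 2*4) = -654 + 4*(1 + 8) = -654 + 4*9 = -654 + 36 = -618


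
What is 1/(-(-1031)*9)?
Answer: 1/9279 ≈ 0.00010777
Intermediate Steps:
1/(-(-1031)*9) = 1/(-1*(-9279)) = 1/9279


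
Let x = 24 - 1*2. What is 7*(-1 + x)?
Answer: 147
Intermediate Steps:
x = 22 (x = 24 - 2 = 22)
7*(-1 + x) = 7*(-1 + 22) = 7*21 = 147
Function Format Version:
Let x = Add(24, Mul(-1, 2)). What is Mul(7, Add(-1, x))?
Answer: 147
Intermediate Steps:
x = 22 (x = Add(24, -2) = 22)
Mul(7, Add(-1, x)) = Mul(7, Add(-1, 22)) = Mul(7, 21) = 147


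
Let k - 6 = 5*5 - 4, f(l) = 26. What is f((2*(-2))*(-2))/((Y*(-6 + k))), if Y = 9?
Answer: 26/189 ≈ 0.13757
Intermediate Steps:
k = 27 (k = 6 + (5*5 - 4) = 6 + (25 - 4) = 6 + 21 = 27)
f((2*(-2))*(-2))/((Y*(-6 + k))) = 26/((9*(-6 + 27))) = 26/((9*21)) = 26/189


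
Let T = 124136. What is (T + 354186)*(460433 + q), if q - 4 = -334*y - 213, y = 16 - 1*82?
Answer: 230679394296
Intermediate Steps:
y = -66 (y = 16 - 82 = -66)
q = 21835 (q = 4 + (-334*(-66) - 213) = 4 + (22044 - 213) = 4 + 21831 = 21835)
(T + 354186)*(460433 + q) = (124136 + 354186)*(460433 + 21835) = 478322*482268 = 230679394296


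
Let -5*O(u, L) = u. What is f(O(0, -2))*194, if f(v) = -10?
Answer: -1940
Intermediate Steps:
O(u, L) = -u/5
f(O(0, -2))*194 = -10*194 = -1940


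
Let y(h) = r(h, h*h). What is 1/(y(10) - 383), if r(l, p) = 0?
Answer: -1/383 ≈ -0.0026110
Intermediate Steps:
y(h) = 0
1/(y(10) - 383) = 1/(0 - 383) = 1/(-383) = -1/383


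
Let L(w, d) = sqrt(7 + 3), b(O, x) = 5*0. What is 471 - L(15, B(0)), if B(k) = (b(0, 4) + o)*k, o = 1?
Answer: 471 - sqrt(10) ≈ 467.84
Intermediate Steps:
b(O, x) = 0
B(k) = k (B(k) = (0 + 1)*k = 1*k = k)
L(w, d) = sqrt(10)
471 - L(15, B(0)) = 471 - sqrt(10)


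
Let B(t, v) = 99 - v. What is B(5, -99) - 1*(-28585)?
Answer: 28783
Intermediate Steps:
B(5, -99) - 1*(-28585) = (99 - 1*(-99)) - 1*(-28585) = (99 + 99) + 28585 = 198 + 28585 = 28783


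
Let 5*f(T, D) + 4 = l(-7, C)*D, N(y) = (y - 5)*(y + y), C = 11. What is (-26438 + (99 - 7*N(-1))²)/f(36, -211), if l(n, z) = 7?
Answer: 131065/1481 ≈ 88.498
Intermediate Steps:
N(y) = 2*y*(-5 + y) (N(y) = (-5 + y)*(2*y) = 2*y*(-5 + y))
f(T, D) = -⅘ + 7*D/5 (f(T, D) = -⅘ + (7*D)/5 = -⅘ + 7*D/5)
(-26438 + (99 - 7*N(-1))²)/f(36, -211) = (-26438 + (99 - 14*(-1)*(-5 - 1))²)/(-⅘ + (7/5)*(-211)) = (-26438 + (99 - 14*(-1)*(-6))²)/(-⅘ - 1477/5) = (-26438 + (99 - 7*12)²)/(-1481/5) = (-26438 + (99 - 84)²)*(-5/1481) = (-26438 + 15²)*(-5/1481) = (-26438 + 225)*(-5/1481) = -26213*(-5/1481) = 131065/1481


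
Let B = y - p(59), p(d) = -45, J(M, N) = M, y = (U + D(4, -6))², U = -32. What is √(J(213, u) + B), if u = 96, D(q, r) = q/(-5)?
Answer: √33346/5 ≈ 36.522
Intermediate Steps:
D(q, r) = -q/5 (D(q, r) = q*(-⅕) = -q/5)
y = 26896/25 (y = (-32 - ⅕*4)² = (-32 - ⅘)² = (-164/5)² = 26896/25 ≈ 1075.8)
B = 28021/25 (B = 26896/25 - 1*(-45) = 26896/25 + 45 = 28021/25 ≈ 1120.8)
√(J(213, u) + B) = √(213 + 28021/25) = √(33346/25) = √33346/5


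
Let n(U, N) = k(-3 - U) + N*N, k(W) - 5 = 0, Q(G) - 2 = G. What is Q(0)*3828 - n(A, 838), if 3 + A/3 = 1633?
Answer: -694593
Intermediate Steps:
Q(G) = 2 + G
A = 4890 (A = -9 + 3*1633 = -9 + 4899 = 4890)
k(W) = 5 (k(W) = 5 + 0 = 5)
n(U, N) = 5 + N² (n(U, N) = 5 + N*N = 5 + N²)
Q(0)*3828 - n(A, 838) = (2 + 0)*3828 - (5 + 838²) = 2*3828 - (5 + 702244) = 7656 - 1*702249 = 7656 - 702249 = -694593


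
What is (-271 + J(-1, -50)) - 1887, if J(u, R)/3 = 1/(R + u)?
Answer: -36687/17 ≈ -2158.1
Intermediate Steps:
J(u, R) = 3/(R + u)
(-271 + J(-1, -50)) - 1887 = (-271 + 3/(-50 - 1)) - 1887 = (-271 + 3/(-51)) - 1887 = (-271 + 3*(-1/51)) - 1887 = (-271 - 1/17) - 1887 = -4608/17 - 1887 = -36687/17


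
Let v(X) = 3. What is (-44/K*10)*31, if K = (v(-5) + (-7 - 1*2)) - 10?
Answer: 1705/2 ≈ 852.50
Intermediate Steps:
K = -16 (K = (3 + (-7 - 1*2)) - 10 = (3 + (-7 - 2)) - 10 = (3 - 9) - 10 = -6 - 10 = -16)
(-44/K*10)*31 = (-44/(-16)*10)*31 = (-44*(-1/16)*10)*31 = ((11/4)*10)*31 = (55/2)*31 = 1705/2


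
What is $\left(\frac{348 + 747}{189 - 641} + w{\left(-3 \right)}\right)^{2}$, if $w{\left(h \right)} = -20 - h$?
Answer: $\frac{77070841}{204304} \approx 377.24$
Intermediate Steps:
$\left(\frac{348 + 747}{189 - 641} + w{\left(-3 \right)}\right)^{2} = \left(\frac{348 + 747}{189 - 641} - 17\right)^{2} = \left(\frac{1095}{-452} + \left(-20 + 3\right)\right)^{2} = \left(1095 \left(- \frac{1}{452}\right) - 17\right)^{2} = \left(- \frac{1095}{452} - 17\right)^{2} = \left(- \frac{8779}{452}\right)^{2} = \frac{77070841}{204304}$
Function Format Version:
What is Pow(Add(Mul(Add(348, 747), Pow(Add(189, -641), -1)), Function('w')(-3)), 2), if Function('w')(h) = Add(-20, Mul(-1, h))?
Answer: Rational(77070841, 204304) ≈ 377.24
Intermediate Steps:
Pow(Add(Mul(Add(348, 747), Pow(Add(189, -641), -1)), Function('w')(-3)), 2) = Pow(Add(Mul(Add(348, 747), Pow(Add(189, -641), -1)), Add(-20, Mul(-1, -3))), 2) = Pow(Add(Mul(1095, Pow(-452, -1)), Add(-20, 3)), 2) = Pow(Add(Mul(1095, Rational(-1, 452)), -17), 2) = Pow(Add(Rational(-1095, 452), -17), 2) = Pow(Rational(-8779, 452), 2) = Rational(77070841, 204304)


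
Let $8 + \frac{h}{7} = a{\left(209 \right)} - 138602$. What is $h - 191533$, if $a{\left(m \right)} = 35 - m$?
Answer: $-1163021$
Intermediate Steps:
$h = -971488$ ($h = -56 + 7 \left(\left(35 - 209\right) - 138602\right) = -56 + 7 \left(-174 - 138602\right) = -56 + 7 \left(-138776\right) = -56 - 971432 = -971488$)
$h - 191533 = -971488 - 191533 = -1163021$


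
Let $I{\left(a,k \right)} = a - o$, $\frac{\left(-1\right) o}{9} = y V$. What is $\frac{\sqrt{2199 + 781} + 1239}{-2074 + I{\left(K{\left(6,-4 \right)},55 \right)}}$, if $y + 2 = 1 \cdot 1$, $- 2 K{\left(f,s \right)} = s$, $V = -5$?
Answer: $- \frac{1239}{2027} - \frac{2 \sqrt{745}}{2027} \approx -0.63818$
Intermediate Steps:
$K{\left(f,s \right)} = - \frac{s}{2}$
$y = -1$ ($y = -2 + 1 \cdot 1 = -2 + 1 = -1$)
$o = -45$ ($o = - 9 \left(\left(-1\right) \left(-5\right)\right) = \left(-9\right) 5 = -45$)
$I{\left(a,k \right)} = 45 + a$ ($I{\left(a,k \right)} = a - -45 = a + 45 = 45 + a$)
$\frac{\sqrt{2199 + 781} + 1239}{-2074 + I{\left(K{\left(6,-4 \right)},55 \right)}} = \frac{\sqrt{2199 + 781} + 1239}{-2074 + \left(45 - -2\right)} = \frac{\sqrt{2980} + 1239}{-2074 + \left(45 + 2\right)} = \frac{2 \sqrt{745} + 1239}{-2074 + 47} = \frac{1239 + 2 \sqrt{745}}{-2027} = \left(1239 + 2 \sqrt{745}\right) \left(- \frac{1}{2027}\right) = - \frac{1239}{2027} - \frac{2 \sqrt{745}}{2027}$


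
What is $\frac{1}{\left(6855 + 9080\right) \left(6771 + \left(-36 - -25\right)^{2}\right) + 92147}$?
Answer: $\frac{1}{109916167} \approx 9.0978 \cdot 10^{-9}$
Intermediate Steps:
$\frac{1}{\left(6855 + 9080\right) \left(6771 + \left(-36 - -25\right)^{2}\right) + 92147} = \frac{1}{15935 \left(6771 + \left(-36 + 25\right)^{2}\right) + 92147} = \frac{1}{15935 \left(6771 + \left(-11\right)^{2}\right) + 92147} = \frac{1}{15935 \left(6771 + 121\right) + 92147} = \frac{1}{15935 \cdot 6892 + 92147} = \frac{1}{109824020 + 92147} = \frac{1}{109916167}$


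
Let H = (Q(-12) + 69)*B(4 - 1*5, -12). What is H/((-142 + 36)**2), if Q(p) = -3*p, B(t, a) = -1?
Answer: -105/11236 ≈ -0.0093450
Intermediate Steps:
H = -105 (H = (-3*(-12) + 69)*(-1) = (36 + 69)*(-1) = 105*(-1) = -105)
H/((-142 + 36)**2) = -105/(-142 + 36)**2 = -105/((-106)**2) = -105/11236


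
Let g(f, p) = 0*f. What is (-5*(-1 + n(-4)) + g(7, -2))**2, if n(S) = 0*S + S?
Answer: 625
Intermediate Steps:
g(f, p) = 0
n(S) = S (n(S) = 0 + S = S)
(-5*(-1 + n(-4)) + g(7, -2))**2 = (-5*(-1 - 4) + 0)**2 = (-5*(-5) + 0)**2 = (25 + 0)**2 = 25**2 = 625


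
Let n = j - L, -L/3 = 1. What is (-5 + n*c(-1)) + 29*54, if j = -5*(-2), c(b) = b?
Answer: 1548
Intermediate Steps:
L = -3 (L = -3*1 = -3)
j = 10
n = 13 (n = 10 - 1*(-3) = 10 + 3 = 13)
(-5 + n*c(-1)) + 29*54 = (-5 + 13*(-1)) + 29*54 = (-5 - 13) + 1566 = -18 + 1566 = 1548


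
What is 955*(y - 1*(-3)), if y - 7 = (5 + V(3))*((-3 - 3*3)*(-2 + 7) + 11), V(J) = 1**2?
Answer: -271220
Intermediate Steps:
V(J) = 1
y = -287 (y = 7 + (5 + 1)*((-3 - 3*3)*(-2 + 7) + 11) = 7 + 6*((-3 - 9)*5 + 11) = 7 + 6*(-12*5 + 11) = 7 + 6*(-60 + 11) = 7 + 6*(-49) = 7 - 294 = -287)
955*(y - 1*(-3)) = 955*(-287 - 1*(-3)) = 955*(-287 + 3) = 955*(-284) = -271220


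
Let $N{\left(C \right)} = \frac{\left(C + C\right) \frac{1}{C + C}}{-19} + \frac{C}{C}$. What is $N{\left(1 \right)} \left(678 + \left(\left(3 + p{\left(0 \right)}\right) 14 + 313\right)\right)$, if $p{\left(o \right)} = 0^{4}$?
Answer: $\frac{18594}{19} \approx 978.63$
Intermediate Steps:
$p{\left(o \right)} = 0$
$N{\left(C \right)} = \frac{18}{19}$ ($N{\left(C \right)} = \frac{2 C}{2 C} \left(- \frac{1}{19}\right) + 1 = 2 C \frac{1}{2 C} \left(- \frac{1}{19}\right) + 1 = 1 \left(- \frac{1}{19}\right) + 1 = - \frac{1}{19} + 1 = \frac{18}{19}$)
$N{\left(1 \right)} \left(678 + \left(\left(3 + p{\left(0 \right)}\right) 14 + 313\right)\right) = \frac{18 \left(678 + \left(\left(3 + 0\right) 14 + 313\right)\right)}{19} = \frac{18 \left(678 + \left(3 \cdot 14 + 313\right)\right)}{19} = \frac{18 \left(678 + \left(42 + 313\right)\right)}{19} = \frac{18 \left(678 + 355\right)}{19} = \frac{18}{19} \cdot 1033 = \frac{18594}{19}$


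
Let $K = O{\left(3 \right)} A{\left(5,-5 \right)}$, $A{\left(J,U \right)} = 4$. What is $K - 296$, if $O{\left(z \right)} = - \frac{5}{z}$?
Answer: $- \frac{908}{3} \approx -302.67$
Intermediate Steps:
$K = - \frac{20}{3}$ ($K = - \frac{5}{3} \cdot 4 = \left(-5\right) \frac{1}{3} \cdot 4 = \left(- \frac{5}{3}\right) 4 = - \frac{20}{3} \approx -6.6667$)
$K - 296 = - \frac{20}{3} - 296 = - \frac{908}{3}$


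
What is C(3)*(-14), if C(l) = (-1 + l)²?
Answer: -56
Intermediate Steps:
C(3)*(-14) = (-1 + 3)²*(-14) = 2²*(-14) = 4*(-14) = -56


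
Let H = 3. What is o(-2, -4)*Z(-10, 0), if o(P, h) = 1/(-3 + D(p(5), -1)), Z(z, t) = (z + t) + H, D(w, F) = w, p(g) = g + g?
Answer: -1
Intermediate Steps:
p(g) = 2*g
Z(z, t) = 3 + t + z (Z(z, t) = (z + t) + 3 = (t + z) + 3 = 3 + t + z)
o(P, h) = ⅐ (o(P, h) = 1/(-3 + 2*5) = 1/(-3 + 10) = 1/7 = ⅐)
o(-2, -4)*Z(-10, 0) = (3 + 0 - 10)/7 = (⅐)*(-7) = -1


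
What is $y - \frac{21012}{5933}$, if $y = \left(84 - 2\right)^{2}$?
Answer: $\frac{2345440}{349} \approx 6720.5$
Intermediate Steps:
$y = 6724$ ($y = 82^{2} = 6724$)
$y - \frac{21012}{5933} = 6724 - \frac{21012}{5933} = 6724 - \frac{1236}{349} = \frac{2345440}{349}$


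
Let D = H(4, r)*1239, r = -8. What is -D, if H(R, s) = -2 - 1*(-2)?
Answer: 0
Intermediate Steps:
H(R, s) = 0 (H(R, s) = -2 + 2 = 0)
D = 0 (D = 0*1239 = 0)
-D = -1*0 = 0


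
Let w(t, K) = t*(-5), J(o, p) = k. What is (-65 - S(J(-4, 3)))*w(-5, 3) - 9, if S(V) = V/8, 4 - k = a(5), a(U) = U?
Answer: -13047/8 ≈ -1630.9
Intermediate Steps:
k = -1 (k = 4 - 1*5 = 4 - 5 = -1)
J(o, p) = -1
S(V) = V/8 (S(V) = V*(1/8) = V/8)
w(t, K) = -5*t
(-65 - S(J(-4, 3)))*w(-5, 3) - 9 = (-65 - (-1)/8)*(-5*(-5)) - 9 = (-65 - 1*(-1/8))*25 - 9 = (-65 + 1/8)*25 - 9 = -519/8*25 - 9 = -12975/8 - 9 = -13047/8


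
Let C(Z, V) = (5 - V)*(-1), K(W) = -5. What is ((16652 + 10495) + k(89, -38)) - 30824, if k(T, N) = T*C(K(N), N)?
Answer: -7504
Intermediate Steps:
C(Z, V) = -5 + V
k(T, N) = T*(-5 + N)
((16652 + 10495) + k(89, -38)) - 30824 = ((16652 + 10495) + 89*(-5 - 38)) - 30824 = (27147 + 89*(-43)) - 30824 = (27147 - 3827) - 30824 = 23320 - 30824 = -7504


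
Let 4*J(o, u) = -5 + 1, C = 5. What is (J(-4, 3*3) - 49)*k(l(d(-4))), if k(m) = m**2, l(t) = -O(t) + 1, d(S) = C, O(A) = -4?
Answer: -1250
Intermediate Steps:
d(S) = 5
l(t) = 5 (l(t) = -1*(-4) + 1 = 4 + 1 = 5)
J(o, u) = -1 (J(o, u) = (-5 + 1)/4 = (1/4)*(-4) = -1)
(J(-4, 3*3) - 49)*k(l(d(-4))) = (-1 - 49)*5**2 = -50*25 = -1250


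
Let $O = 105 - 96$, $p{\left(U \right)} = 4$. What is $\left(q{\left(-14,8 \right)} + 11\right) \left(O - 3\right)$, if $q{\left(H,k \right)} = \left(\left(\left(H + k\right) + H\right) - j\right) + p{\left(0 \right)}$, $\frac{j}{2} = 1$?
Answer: $-42$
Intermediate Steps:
$j = 2$ ($j = 2 \cdot 1 = 2$)
$O = 9$
$q{\left(H,k \right)} = 2 + k + 2 H$ ($q{\left(H,k \right)} = \left(\left(\left(H + k\right) + H\right) - 2\right) + 4 = \left(\left(k + 2 H\right) - 2\right) + 4 = \left(-2 + k + 2 H\right) + 4 = 2 + k + 2 H$)
$\left(q{\left(-14,8 \right)} + 11\right) \left(O - 3\right) = \left(\left(2 + 8 + 2 \left(-14\right)\right) + 11\right) \left(9 - 3\right) = \left(\left(2 + 8 - 28\right) + 11\right) 6 = \left(-18 + 11\right) 6 = \left(-7\right) 6 = -42$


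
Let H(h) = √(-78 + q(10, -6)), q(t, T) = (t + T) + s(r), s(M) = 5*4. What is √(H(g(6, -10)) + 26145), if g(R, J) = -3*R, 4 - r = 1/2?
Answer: √(26145 + 3*I*√6) ≈ 161.69 + 0.023*I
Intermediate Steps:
r = 7/2 (r = 4 - 1/2 = 4 - 1*½ = 4 - ½ = 7/2 ≈ 3.5000)
s(M) = 20
q(t, T) = 20 + T + t (q(t, T) = (t + T) + 20 = (T + t) + 20 = 20 + T + t)
H(h) = 3*I*√6 (H(h) = √(-78 + (20 - 6 + 10)) = √(-78 + 24) = √(-54) = 3*I*√6)
√(H(g(6, -10)) + 26145) = √(3*I*√6 + 26145) = √(26145 + 3*I*√6)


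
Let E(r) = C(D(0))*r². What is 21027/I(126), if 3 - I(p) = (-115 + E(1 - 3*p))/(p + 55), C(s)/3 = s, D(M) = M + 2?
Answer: -3805887/852116 ≈ -4.4664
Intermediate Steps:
D(M) = 2 + M
C(s) = 3*s
E(r) = 6*r² (E(r) = (3*(2 + 0))*r² = (3*2)*r² = 6*r²)
I(p) = 3 - (-115 + 6*(1 - 3*p)²)/(55 + p) (I(p) = 3 - (-115 + 6*(1 - 3*p)²)/(p + 55) = 3 - (-115 + 6*(1 - 3*p)²)/(55 + p))
21027/I(126) = 21027/(((274 - 54*126² + 39*126)/(55 + 126))) = 21027/(((274 - 54*15876 + 4914)/181)) = 21027/(((274 - 857304 + 4914)/181)) = 21027/(((1/181)*(-852116))) = 21027/(-852116/181) = 21027*(-181/852116) = -3805887/852116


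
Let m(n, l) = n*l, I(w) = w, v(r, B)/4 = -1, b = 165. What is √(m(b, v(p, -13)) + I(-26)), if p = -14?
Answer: 7*I*√14 ≈ 26.192*I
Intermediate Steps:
v(r, B) = -4 (v(r, B) = 4*(-1) = -4)
m(n, l) = l*n
√(m(b, v(p, -13)) + I(-26)) = √(-4*165 - 26) = √(-660 - 26) = √(-686) = 7*I*√14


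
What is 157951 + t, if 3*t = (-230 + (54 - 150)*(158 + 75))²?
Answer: 511143457/3 ≈ 1.7038e+8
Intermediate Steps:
t = 510669604/3 (t = (-230 + (54 - 150)*(158 + 75))²/3 = (-230 - 96*233)²/3 = (-230 - 22368)²/3 = (⅓)*(-22598)² = (⅓)*510669604 = 510669604/3 ≈ 1.7022e+8)
157951 + t = 157951 + 510669604/3 = 511143457/3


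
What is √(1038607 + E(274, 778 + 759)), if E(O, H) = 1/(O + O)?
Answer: √77974459269/274 ≈ 1019.1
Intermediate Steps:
E(O, H) = 1/(2*O)
√(1038607 + E(274, 778 + 759)) = √(1038607 + (½)/274) = √(1038607 + (½)*(1/274)) = √(1038607 + 1/548) = √(569156637/548) = √77974459269/274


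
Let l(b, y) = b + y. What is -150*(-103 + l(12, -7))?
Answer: 14700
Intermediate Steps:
-150*(-103 + l(12, -7)) = -150*(-103 + (12 - 7)) = -150*(-103 + 5) = -150*(-98) = 14700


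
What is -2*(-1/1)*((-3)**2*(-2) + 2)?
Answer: -32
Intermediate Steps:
-2*(-1/1)*((-3)**2*(-2) + 2) = -2*(-1*1)*(9*(-2) + 2) = -(-2)*(-18 + 2) = -(-2)*(-16) = -2*16 = -32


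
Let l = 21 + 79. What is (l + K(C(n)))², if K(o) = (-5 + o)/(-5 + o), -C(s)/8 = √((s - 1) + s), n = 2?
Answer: 10201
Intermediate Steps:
C(s) = -8*√(-1 + 2*s) (C(s) = -8*√((s - 1) + s) = -8*√((-1 + s) + s) = -8*√(-1 + 2*s))
l = 100
K(o) = 1
(l + K(C(n)))² = (100 + 1)² = 101² = 10201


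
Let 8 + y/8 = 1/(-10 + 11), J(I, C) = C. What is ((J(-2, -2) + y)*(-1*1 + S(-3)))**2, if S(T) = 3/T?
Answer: 13456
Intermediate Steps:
y = -56 (y = -64 + 8/(-10 + 11) = -64 + 8/1 = -64 + 8*1 = -64 + 8 = -56)
((J(-2, -2) + y)*(-1*1 + S(-3)))**2 = ((-2 - 56)*(-1*1 + 3/(-3)))**2 = (-58*(-1 + 3*(-1/3)))**2 = (-58*(-1 - 1))**2 = (-58*(-2))**2 = 116**2 = 13456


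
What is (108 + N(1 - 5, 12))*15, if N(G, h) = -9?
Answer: 1485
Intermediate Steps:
(108 + N(1 - 5, 12))*15 = (108 - 9)*15 = 99*15 = 1485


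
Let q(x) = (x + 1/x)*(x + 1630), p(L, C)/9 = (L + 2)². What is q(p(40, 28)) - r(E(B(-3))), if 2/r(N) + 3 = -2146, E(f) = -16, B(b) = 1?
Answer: 677294402102735/2436966 ≈ 2.7793e+8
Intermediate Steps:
p(L, C) = 9*(2 + L)² (p(L, C) = 9*(L + 2)² = 9*(2 + L)²)
r(N) = -2/2149 (r(N) = 2/(-3 - 2146) = 2/(-2149) = 2*(-1/2149) = -2/2149)
q(x) = (1630 + x)*(x + 1/x) (q(x) = (x + 1/x)*(1630 + x) = (1630 + x)*(x + 1/x))
q(p(40, 28)) - r(E(B(-3))) = (1 + (9*(2 + 40)²)² + 1630*(9*(2 + 40)²) + 1630/((9*(2 + 40)²))) - 1*(-2/2149) = (1 + (9*42²)² + 1630*(9*42²) + 1630/((9*42²))) + 2/2149 = (1 + (9*1764)² + 1630*(9*1764) + 1630/((9*1764))) + 2/2149 = (1 + 15876² + 1630*15876 + 1630/15876) + 2/2149 = (1 + 252047376 + 25877880 + 1630*(1/15876)) + 2/2149 = (1 + 252047376 + 25877880 + 815/7938) + 2/2149 = 2206170690881/7938 + 2/2149 = 677294402102735/2436966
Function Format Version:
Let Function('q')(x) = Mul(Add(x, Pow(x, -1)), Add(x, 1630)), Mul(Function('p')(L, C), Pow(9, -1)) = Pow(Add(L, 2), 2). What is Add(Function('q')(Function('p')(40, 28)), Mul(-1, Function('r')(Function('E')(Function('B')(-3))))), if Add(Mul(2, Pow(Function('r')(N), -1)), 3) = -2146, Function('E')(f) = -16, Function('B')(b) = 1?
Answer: Rational(677294402102735, 2436966) ≈ 2.7793e+8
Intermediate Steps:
Function('p')(L, C) = Mul(9, Pow(Add(2, L), 2)) (Function('p')(L, C) = Mul(9, Pow(Add(L, 2), 2)) = Mul(9, Pow(Add(2, L), 2)))
Function('r')(N) = Rational(-2, 2149) (Function('r')(N) = Mul(2, Pow(Add(-3, -2146), -1)) = Mul(2, Pow(-2149, -1)) = Mul(2, Rational(-1, 2149)) = Rational(-2, 2149))
Function('q')(x) = Mul(Add(1630, x), Add(x, Pow(x, -1))) (Function('q')(x) = Mul(Add(x, Pow(x, -1)), Add(1630, x)) = Mul(Add(1630, x), Add(x, Pow(x, -1))))
Add(Function('q')(Function('p')(40, 28)), Mul(-1, Function('r')(Function('E')(Function('B')(-3))))) = Add(Add(1, Pow(Mul(9, Pow(Add(2, 40), 2)), 2), Mul(1630, Mul(9, Pow(Add(2, 40), 2))), Mul(1630, Pow(Mul(9, Pow(Add(2, 40), 2)), -1))), Mul(-1, Rational(-2, 2149))) = Add(Add(1, Pow(Mul(9, Pow(42, 2)), 2), Mul(1630, Mul(9, Pow(42, 2))), Mul(1630, Pow(Mul(9, Pow(42, 2)), -1))), Rational(2, 2149)) = Add(Add(1, Pow(Mul(9, 1764), 2), Mul(1630, Mul(9, 1764)), Mul(1630, Pow(Mul(9, 1764), -1))), Rational(2, 2149)) = Add(Add(1, Pow(15876, 2), Mul(1630, 15876), Mul(1630, Pow(15876, -1))), Rational(2, 2149)) = Add(Add(1, 252047376, 25877880, Mul(1630, Rational(1, 15876))), Rational(2, 2149)) = Add(Add(1, 252047376, 25877880, Rational(815, 7938)), Rational(2, 2149)) = Add(Rational(2206170690881, 7938), Rational(2, 2149)) = Rational(677294402102735, 2436966)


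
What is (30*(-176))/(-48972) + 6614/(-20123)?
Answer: -1648874/7465633 ≈ -0.22086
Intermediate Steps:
(30*(-176))/(-48972) + 6614/(-20123) = -5280*(-1/48972) + 6614*(-1/20123) = 40/371 - 6614/20123 = -1648874/7465633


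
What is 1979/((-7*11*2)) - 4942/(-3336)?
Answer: -1460219/128436 ≈ -11.369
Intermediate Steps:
1979/((-7*11*2)) - 4942/(-3336) = 1979/((-77*2)) - 4942*(-1/3336) = 1979/(-154) + 2471/1668 = 1979*(-1/154) + 2471/1668 = -1979/154 + 2471/1668 = -1460219/128436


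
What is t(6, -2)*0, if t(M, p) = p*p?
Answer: 0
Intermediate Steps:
t(M, p) = p²
t(6, -2)*0 = (-2)²*0 = 4*0 = 0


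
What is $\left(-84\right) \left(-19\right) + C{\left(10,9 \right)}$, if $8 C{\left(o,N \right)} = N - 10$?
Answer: $\frac{12767}{8} \approx 1595.9$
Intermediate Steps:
$C{\left(o,N \right)} = - \frac{5}{4} + \frac{N}{8}$ ($C{\left(o,N \right)} = \frac{N - 10}{8} = \frac{-10 + N}{8} = - \frac{5}{4} + \frac{N}{8}$)
$\left(-84\right) \left(-19\right) + C{\left(10,9 \right)} = \left(-84\right) \left(-19\right) + \left(- \frac{5}{4} + \frac{1}{8} \cdot 9\right) = 1596 + \left(- \frac{5}{4} + \frac{9}{8}\right) = 1596 - \frac{1}{8} = \frac{12767}{8}$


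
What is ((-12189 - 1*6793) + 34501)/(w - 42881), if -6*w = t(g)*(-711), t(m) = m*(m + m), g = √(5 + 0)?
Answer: -15519/41696 ≈ -0.37219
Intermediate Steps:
g = √5 ≈ 2.2361
t(m) = 2*m² (t(m) = m*(2*m) = 2*m²)
w = 1185 (w = -2*(√5)²*(-711)/6 = -2*5*(-711)/6 = -5*(-711)/3 = -⅙*(-7110) = 1185)
((-12189 - 1*6793) + 34501)/(w - 42881) = ((-12189 - 1*6793) + 34501)/(1185 - 42881) = ((-12189 - 6793) + 34501)/(-41696) = (-18982 + 34501)*(-1/41696) = 15519*(-1/41696) = -15519/41696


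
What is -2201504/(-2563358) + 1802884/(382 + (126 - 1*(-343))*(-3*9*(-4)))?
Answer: 69614539406/1923800179 ≈ 36.186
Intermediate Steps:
-2201504/(-2563358) + 1802884/(382 + (126 - 1*(-343))*(-3*9*(-4))) = -2201504*(-1/2563358) + 1802884/(382 + (126 + 343)*(-27*(-4))) = 1100752/1281679 + 1802884/(382 + 469*108) = 1100752/1281679 + 1802884/(382 + 50652) = 1100752/1281679 + 1802884/51034 = 1100752/1281679 + 1802884*(1/51034) = 1100752/1281679 + 53026/1501 = 69614539406/1923800179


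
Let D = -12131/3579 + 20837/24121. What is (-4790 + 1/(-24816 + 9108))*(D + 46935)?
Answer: -304850471030395504777/1356056858772 ≈ -2.2481e+8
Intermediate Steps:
D = -218036228/86329059 (D = -12131*1/3579 + 20837*(1/24121) = -12131/3579 + 20837/24121 = -218036228/86329059 ≈ -2.5256)
(-4790 + 1/(-24816 + 9108))*(D + 46935) = (-4790 + 1/(-24816 + 9108))*(-218036228/86329059 + 46935) = (-4790 + 1/(-15708))*(4051636347937/86329059) = (-4790 - 1/15708)*(4051636347937/86329059) = -75241321/15708*4051636347937/86329059 = -304850471030395504777/1356056858772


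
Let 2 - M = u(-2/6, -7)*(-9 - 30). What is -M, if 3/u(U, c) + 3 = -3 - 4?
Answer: 97/10 ≈ 9.7000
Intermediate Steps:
u(U, c) = -3/10 (u(U, c) = 3/(-3 + (-3 - 4)) = 3/(-3 - 7) = 3/(-10) = 3*(-⅒) = -3/10)
M = -97/10 (M = 2 - (-3)*(-9 - 30)/10 = 2 - (-3)*(-39)/10 = 2 - 1*117/10 = 2 - 117/10 = -97/10 ≈ -9.7000)
-M = -1*(-97/10) = 97/10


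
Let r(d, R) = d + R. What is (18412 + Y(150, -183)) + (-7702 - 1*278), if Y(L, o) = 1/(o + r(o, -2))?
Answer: 3838975/368 ≈ 10432.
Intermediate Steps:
r(d, R) = R + d
Y(L, o) = 1/(-2 + 2*o) (Y(L, o) = 1/(o + (-2 + o)) = 1/(-2 + 2*o))
(18412 + Y(150, -183)) + (-7702 - 1*278) = (18412 + 1/(2*(-1 - 183))) + (-7702 - 1*278) = (18412 + (½)/(-184)) + (-7702 - 278) = (18412 + (½)*(-1/184)) - 7980 = (18412 - 1/368) - 7980 = 6775615/368 - 7980 = 3838975/368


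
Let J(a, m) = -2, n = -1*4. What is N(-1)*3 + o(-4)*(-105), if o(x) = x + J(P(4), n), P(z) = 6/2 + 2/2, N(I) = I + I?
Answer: 624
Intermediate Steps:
N(I) = 2*I
P(z) = 4 (P(z) = 6*(½) + 2*(½) = 3 + 1 = 4)
n = -4
o(x) = -2 + x (o(x) = x - 2 = -2 + x)
N(-1)*3 + o(-4)*(-105) = (2*(-1))*3 + (-2 - 4)*(-105) = -2*3 - 6*(-105) = -6 + 630 = 624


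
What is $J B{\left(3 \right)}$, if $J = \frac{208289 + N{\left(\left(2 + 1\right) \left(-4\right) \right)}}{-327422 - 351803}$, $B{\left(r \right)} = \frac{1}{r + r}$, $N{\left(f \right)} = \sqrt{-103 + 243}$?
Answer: $- \frac{208289}{4075350} - \frac{\sqrt{35}}{2037675} \approx -0.051112$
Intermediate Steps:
$N{\left(f \right)} = 2 \sqrt{35}$ ($N{\left(f \right)} = \sqrt{140} = 2 \sqrt{35}$)
$B{\left(r \right)} = \frac{1}{2 r}$
$J = - \frac{208289}{679225} - \frac{2 \sqrt{35}}{679225}$ ($J = \frac{208289 + 2 \sqrt{35}}{-327422 - 351803} = \frac{208289 + 2 \sqrt{35}}{-679225} = \left(208289 + 2 \sqrt{35}\right) \left(- \frac{1}{679225}\right) = - \frac{208289}{679225} - \frac{2 \sqrt{35}}{679225} \approx -0.30667$)
$J B{\left(3 \right)} = \left(- \frac{208289}{679225} - \frac{2 \sqrt{35}}{679225}\right) \frac{1}{2 \cdot 3} = \left(- \frac{208289}{679225} - \frac{2 \sqrt{35}}{679225}\right) \frac{1}{2} \cdot \frac{1}{3} = \left(- \frac{208289}{679225} - \frac{2 \sqrt{35}}{679225}\right) \frac{1}{6} = - \frac{208289}{4075350} - \frac{\sqrt{35}}{2037675}$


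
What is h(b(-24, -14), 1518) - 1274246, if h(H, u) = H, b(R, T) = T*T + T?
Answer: -1274064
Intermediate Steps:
b(R, T) = T + T² (b(R, T) = T² + T = T + T²)
h(b(-24, -14), 1518) - 1274246 = -14*(1 - 14) - 1274246 = -14*(-13) - 1274246 = 182 - 1274246 = -1274064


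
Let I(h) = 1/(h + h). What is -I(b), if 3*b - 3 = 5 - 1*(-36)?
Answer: -3/88 ≈ -0.034091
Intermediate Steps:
b = 44/3 (b = 1 + (5 - 1*(-36))/3 = 1 + (5 + 36)/3 = 1 + (⅓)*41 = 1 + 41/3 = 44/3 ≈ 14.667)
I(h) = 1/(2*h)
-I(b) = -1/(2*44/3) = -3/(2*44) = -1*3/88 = -3/88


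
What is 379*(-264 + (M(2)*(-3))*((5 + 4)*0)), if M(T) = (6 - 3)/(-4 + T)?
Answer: -100056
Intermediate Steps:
M(T) = 3/(-4 + T)
379*(-264 + (M(2)*(-3))*((5 + 4)*0)) = 379*(-264 + ((3/(-4 + 2))*(-3))*((5 + 4)*0)) = 379*(-264 + ((3/(-2))*(-3))*(9*0)) = 379*(-264 + ((3*(-½))*(-3))*0) = 379*(-264 - 3/2*(-3)*0) = 379*(-264 + (9/2)*0) = 379*(-264 + 0) = 379*(-264) = -100056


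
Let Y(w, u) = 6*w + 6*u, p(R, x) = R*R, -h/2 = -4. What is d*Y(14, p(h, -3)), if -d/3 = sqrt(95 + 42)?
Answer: -1404*sqrt(137) ≈ -16433.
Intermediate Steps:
h = 8 (h = -2*(-4) = 8)
p(R, x) = R**2
Y(w, u) = 6*u + 6*w
d = -3*sqrt(137) (d = -3*sqrt(95 + 42) = -3*sqrt(137) ≈ -35.114)
d*Y(14, p(h, -3)) = (-3*sqrt(137))*(6*8**2 + 6*14) = (-3*sqrt(137))*(6*64 + 84) = (-3*sqrt(137))*(384 + 84) = -3*sqrt(137)*468 = -1404*sqrt(137)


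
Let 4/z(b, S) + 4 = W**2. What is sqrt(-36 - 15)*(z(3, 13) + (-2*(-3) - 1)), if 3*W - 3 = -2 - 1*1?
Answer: 4*I*sqrt(51) ≈ 28.566*I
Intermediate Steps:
W = 0 (W = 1 + (-2 - 1*1)/3 = 1 + (-2 - 1)/3 = 1 + (1/3)*(-3) = 1 - 1 = 0)
z(b, S) = -1 (z(b, S) = 4/(-4 + 0**2) = 4/(-4 + 0) = 4/(-4) = 4*(-1/4) = -1)
sqrt(-36 - 15)*(z(3, 13) + (-2*(-3) - 1)) = sqrt(-36 - 15)*(-1 + (-2*(-3) - 1)) = sqrt(-51)*(-1 + (6 - 1)) = (I*sqrt(51))*(-1 + 5) = (I*sqrt(51))*4 = 4*I*sqrt(51)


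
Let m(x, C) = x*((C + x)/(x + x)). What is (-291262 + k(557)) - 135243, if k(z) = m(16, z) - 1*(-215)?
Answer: -852007/2 ≈ -4.2600e+5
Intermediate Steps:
m(x, C) = C/2 + x/2 (m(x, C) = x*((C + x)/((2*x))) = x*((C + x)*(1/(2*x))) = x*((C + x)/(2*x)) = C/2 + x/2)
k(z) = 223 + z/2 (k(z) = (z/2 + (½)*16) - 1*(-215) = (z/2 + 8) + 215 = (8 + z/2) + 215 = 223 + z/2)
(-291262 + k(557)) - 135243 = (-291262 + (223 + (½)*557)) - 135243 = (-291262 + (223 + 557/2)) - 135243 = (-291262 + 1003/2) - 135243 = -581521/2 - 135243 = -852007/2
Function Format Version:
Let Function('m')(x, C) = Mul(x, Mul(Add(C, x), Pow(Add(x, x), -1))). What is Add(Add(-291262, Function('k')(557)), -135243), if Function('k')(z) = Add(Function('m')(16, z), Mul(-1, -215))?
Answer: Rational(-852007, 2) ≈ -4.2600e+5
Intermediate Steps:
Function('m')(x, C) = Add(Mul(Rational(1, 2), C), Mul(Rational(1, 2), x)) (Function('m')(x, C) = Mul(x, Mul(Add(C, x), Pow(Mul(2, x), -1))) = Mul(x, Mul(Add(C, x), Mul(Rational(1, 2), Pow(x, -1)))) = Mul(x, Mul(Rational(1, 2), Pow(x, -1), Add(C, x))) = Add(Mul(Rational(1, 2), C), Mul(Rational(1, 2), x)))
Function('k')(z) = Add(223, Mul(Rational(1, 2), z)) (Function('k')(z) = Add(Add(Mul(Rational(1, 2), z), Mul(Rational(1, 2), 16)), Mul(-1, -215)) = Add(Add(Mul(Rational(1, 2), z), 8), 215) = Add(Add(8, Mul(Rational(1, 2), z)), 215) = Add(223, Mul(Rational(1, 2), z)))
Add(Add(-291262, Function('k')(557)), -135243) = Add(Add(-291262, Add(223, Mul(Rational(1, 2), 557))), -135243) = Add(Add(-291262, Add(223, Rational(557, 2))), -135243) = Add(Add(-291262, Rational(1003, 2)), -135243) = Add(Rational(-581521, 2), -135243) = Rational(-852007, 2)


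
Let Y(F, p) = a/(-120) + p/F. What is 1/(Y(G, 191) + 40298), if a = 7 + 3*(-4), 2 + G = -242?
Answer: 1464/58995187 ≈ 2.4816e-5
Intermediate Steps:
G = -244 (G = -2 - 242 = -244)
a = -5 (a = 7 - 12 = -5)
Y(F, p) = 1/24 + p/F (Y(F, p) = -5/(-120) + p/F = -5*(-1/120) + p/F = 1/24 + p/F)
1/(Y(G, 191) + 40298) = 1/((191 + (1/24)*(-244))/(-244) + 40298) = 1/(-(191 - 61/6)/244 + 40298) = 1/(-1/244*1085/6 + 40298) = 1/(-1085/1464 + 40298) = 1/(58995187/1464) = 1464/58995187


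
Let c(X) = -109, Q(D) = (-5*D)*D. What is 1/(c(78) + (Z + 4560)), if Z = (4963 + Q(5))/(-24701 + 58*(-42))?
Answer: 27137/120781949 ≈ 0.00022468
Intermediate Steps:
Q(D) = -5*D²
Z = -4838/27137 (Z = (4963 - 5*5²)/(-24701 + 58*(-42)) = (4963 - 5*25)/(-24701 - 2436) = (4963 - 125)/(-27137) = 4838*(-1/27137) = -4838/27137 ≈ -0.17828)
1/(c(78) + (Z + 4560)) = 1/(-109 + (-4838/27137 + 4560)) = 1/(-109 + 123739882/27137) = 1/(120781949/27137) = 27137/120781949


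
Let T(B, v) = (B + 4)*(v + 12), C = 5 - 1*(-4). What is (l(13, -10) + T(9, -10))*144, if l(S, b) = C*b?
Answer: -9216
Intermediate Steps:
C = 9 (C = 5 + 4 = 9)
l(S, b) = 9*b
T(B, v) = (4 + B)*(12 + v)
(l(13, -10) + T(9, -10))*144 = (9*(-10) + (48 + 4*(-10) + 12*9 + 9*(-10)))*144 = (-90 + (48 - 40 + 108 - 90))*144 = (-90 + 26)*144 = -64*144 = -9216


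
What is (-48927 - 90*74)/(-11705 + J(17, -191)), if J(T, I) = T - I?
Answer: 55587/11497 ≈ 4.8349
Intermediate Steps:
(-48927 - 90*74)/(-11705 + J(17, -191)) = (-48927 - 90*74)/(-11705 + (17 - 1*(-191))) = (-48927 - 6660)/(-11705 + (17 + 191)) = -55587/(-11705 + 208) = -55587/(-11497) = -55587*(-1/11497) = 55587/11497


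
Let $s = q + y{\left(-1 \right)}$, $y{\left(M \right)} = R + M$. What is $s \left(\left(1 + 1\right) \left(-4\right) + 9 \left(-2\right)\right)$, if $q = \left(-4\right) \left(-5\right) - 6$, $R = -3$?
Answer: $-260$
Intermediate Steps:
$y{\left(M \right)} = -3 + M$
$q = 14$ ($q = 20 - 6 = 14$)
$s = 10$ ($s = 14 - 4 = 10$)
$s \left(\left(1 + 1\right) \left(-4\right) + 9 \left(-2\right)\right) = 10 \left(\left(1 + 1\right) \left(-4\right) + 9 \left(-2\right)\right) = 10 \left(2 \left(-4\right) - 18\right) = 10 \left(-8 - 18\right) = 10 \left(-26\right) = -260$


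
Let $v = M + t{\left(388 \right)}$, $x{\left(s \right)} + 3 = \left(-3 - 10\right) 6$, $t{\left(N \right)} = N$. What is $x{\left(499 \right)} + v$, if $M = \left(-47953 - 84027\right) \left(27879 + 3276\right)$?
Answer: $-4111836593$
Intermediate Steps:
$M = -4111836900$ ($M = \left(-131980\right) 31155 = -4111836900$)
$x{\left(s \right)} = -81$ ($x{\left(s \right)} = -3 + \left(-3 - 10\right) 6 = -3 - 78 = -81$)
$v = -4111836512$ ($v = -4111836900 + 388 = -4111836512$)
$x{\left(499 \right)} + v = -81 - 4111836512 = -4111836593$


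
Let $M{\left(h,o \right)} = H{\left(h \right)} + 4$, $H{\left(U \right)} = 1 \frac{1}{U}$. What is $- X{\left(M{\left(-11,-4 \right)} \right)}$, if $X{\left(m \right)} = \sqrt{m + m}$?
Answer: $- \frac{\sqrt{946}}{11} \approx -2.7961$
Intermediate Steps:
$H{\left(U \right)} = \frac{1}{U}$
$M{\left(h,o \right)} = 4 + \frac{1}{h}$ ($M{\left(h,o \right)} = \frac{1}{h} + 4 = 4 + \frac{1}{h}$)
$X{\left(m \right)} = \sqrt{2} \sqrt{m}$ ($X{\left(m \right)} = \sqrt{2 m} = \sqrt{2} \sqrt{m}$)
$- X{\left(M{\left(-11,-4 \right)} \right)} = - \sqrt{2} \sqrt{4 + \frac{1}{-11}} = - \sqrt{2} \sqrt{4 - \frac{1}{11}} = - \sqrt{2} \sqrt{\frac{43}{11}} = - \sqrt{2} \frac{\sqrt{473}}{11} = - \frac{\sqrt{946}}{11}$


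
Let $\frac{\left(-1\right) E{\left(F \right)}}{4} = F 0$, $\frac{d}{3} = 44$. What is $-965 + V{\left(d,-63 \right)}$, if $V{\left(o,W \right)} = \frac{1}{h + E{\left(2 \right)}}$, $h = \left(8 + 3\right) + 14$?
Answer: $- \frac{24124}{25} \approx -964.96$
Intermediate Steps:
$d = 132$ ($d = 3 \cdot 44 = 132$)
$E{\left(F \right)} = 0$ ($E{\left(F \right)} = - 4 F 0 = \left(-4\right) 0 = 0$)
$h = 25$ ($h = 11 + 14 = 25$)
$V{\left(o,W \right)} = \frac{1}{25}$ ($V{\left(o,W \right)} = \frac{1}{25 + 0} = \frac{1}{25}$)
$-965 + V{\left(d,-63 \right)} = -965 + \frac{1}{25} = - \frac{24124}{25}$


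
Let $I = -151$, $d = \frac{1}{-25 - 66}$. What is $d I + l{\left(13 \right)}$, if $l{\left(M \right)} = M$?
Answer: $\frac{1334}{91} \approx 14.659$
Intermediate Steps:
$d = - \frac{1}{91}$ ($d = \frac{1}{-91} = - \frac{1}{91} \approx -0.010989$)
$d I + l{\left(13 \right)} = \left(- \frac{1}{91}\right) \left(-151\right) + 13 = \frac{151}{91} + 13 = \frac{1334}{91}$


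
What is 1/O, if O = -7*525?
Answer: -1/3675 ≈ -0.00027211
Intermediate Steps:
O = -3675
1/O = 1/(-3675) = -1/3675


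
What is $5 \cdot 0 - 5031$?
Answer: $-5031$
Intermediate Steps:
$5 \cdot 0 - 5031 = 0 - 5031 = -5031$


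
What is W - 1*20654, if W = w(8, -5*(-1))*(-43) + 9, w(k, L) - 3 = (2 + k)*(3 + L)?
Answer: -24214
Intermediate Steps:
w(k, L) = 3 + (2 + k)*(3 + L)
W = -3560 (W = (9 + 2*(-5*(-1)) + 3*8 - 5*(-1)*8)*(-43) + 9 = (9 + 2*5 + 24 + 5*8)*(-43) + 9 = (9 + 10 + 24 + 40)*(-43) + 9 = 83*(-43) + 9 = -3569 + 9 = -3560)
W - 1*20654 = -3560 - 1*20654 = -3560 - 20654 = -24214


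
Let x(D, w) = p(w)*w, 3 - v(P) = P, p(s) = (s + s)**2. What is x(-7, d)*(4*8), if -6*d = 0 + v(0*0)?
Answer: -16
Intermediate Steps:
p(s) = 4*s**2 (p(s) = (2*s)**2 = 4*s**2)
v(P) = 3 - P
d = -1/2 (d = -(0 + (3 - 0*0))/6 = -(0 + (3 - 1*0))/6 = -(0 + (3 + 0))/6 = -(0 + 3)/6 = -1/6*3 = -1/2 ≈ -0.50000)
x(D, w) = 4*w**3 (x(D, w) = (4*w**2)*w = 4*w**3)
x(-7, d)*(4*8) = (4*(-1/2)**3)*(4*8) = (4*(-1/8))*32 = -1/2*32 = -16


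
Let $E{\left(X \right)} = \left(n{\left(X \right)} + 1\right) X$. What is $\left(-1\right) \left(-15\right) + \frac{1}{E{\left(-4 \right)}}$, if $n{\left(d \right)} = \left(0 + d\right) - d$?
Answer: $\frac{59}{4} \approx 14.75$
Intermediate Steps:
$n{\left(d \right)} = 0$ ($n{\left(d \right)} = d - d = 0$)
$E{\left(X \right)} = X$ ($E{\left(X \right)} = \left(0 + 1\right) X = 1 X = X$)
$\left(-1\right) \left(-15\right) + \frac{1}{E{\left(-4 \right)}} = \left(-1\right) \left(-15\right) + \frac{1}{-4} = 15 - \frac{1}{4} = \frac{59}{4}$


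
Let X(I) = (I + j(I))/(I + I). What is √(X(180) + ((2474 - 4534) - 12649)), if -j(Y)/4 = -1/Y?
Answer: I*√476555398/180 ≈ 121.28*I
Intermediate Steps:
j(Y) = 4/Y (j(Y) = -(-4)/Y = 4/Y)
X(I) = (I + 4/I)/(2*I) (X(I) = (I + 4/I)/(I + I) = (I + 4/I)/((2*I)) = (I + 4/I)*(1/(2*I)) = (I + 4/I)/(2*I))
√(X(180) + ((2474 - 4534) - 12649)) = √((½ + 2/180²) + ((2474 - 4534) - 12649)) = √((½ + 2*(1/32400)) + (-2060 - 12649)) = √((½ + 1/16200) - 14709) = √(8101/16200 - 14709) = √(-238277699/16200) = I*√476555398/180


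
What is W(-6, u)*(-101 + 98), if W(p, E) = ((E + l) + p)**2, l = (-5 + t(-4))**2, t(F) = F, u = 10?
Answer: -21675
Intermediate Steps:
l = 81 (l = (-5 - 4)**2 = (-9)**2 = 81)
W(p, E) = (81 + E + p)**2 (W(p, E) = ((E + 81) + p)**2 = ((81 + E) + p)**2 = (81 + E + p)**2)
W(-6, u)*(-101 + 98) = (81 + 10 - 6)**2*(-101 + 98) = 85**2*(-3) = 7225*(-3) = -21675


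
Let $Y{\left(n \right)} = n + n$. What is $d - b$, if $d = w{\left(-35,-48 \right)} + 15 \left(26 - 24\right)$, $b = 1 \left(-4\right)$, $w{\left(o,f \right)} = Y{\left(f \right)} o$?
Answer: $3394$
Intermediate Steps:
$Y{\left(n \right)} = 2 n$
$w{\left(o,f \right)} = 2 f o$
$b = -4$
$d = 3390$ ($d = 2 \left(-48\right) \left(-35\right) + 15 \left(26 - 24\right) = 3360 + 15 \cdot 2 = 3360 + 30 = 3390$)
$d - b = 3390 - -4 = 3390 + 4 = 3394$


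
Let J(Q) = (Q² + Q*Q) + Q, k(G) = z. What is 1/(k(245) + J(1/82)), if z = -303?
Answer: -1681/509322 ≈ -0.0033005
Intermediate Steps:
k(G) = -303
J(Q) = Q + 2*Q² (J(Q) = (Q² + Q²) + Q = 2*Q² + Q = Q + 2*Q²)
1/(k(245) + J(1/82)) = 1/(-303 + (1 + 2/82)/82) = 1/(-303 + (1 + 2*(1/82))/82) = 1/(-303 + (1 + 1/41)/82) = 1/(-303 + (1/82)*(42/41)) = 1/(-303 + 21/1681) = 1/(-509322/1681) = -1681/509322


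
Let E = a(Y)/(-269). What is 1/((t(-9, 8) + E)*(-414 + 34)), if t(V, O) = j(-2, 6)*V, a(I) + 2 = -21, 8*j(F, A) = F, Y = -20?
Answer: -269/238735 ≈ -0.0011268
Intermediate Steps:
j(F, A) = F/8
a(I) = -23 (a(I) = -2 - 21 = -23)
E = 23/269 (E = -23/(-269) = -23*(-1/269) = 23/269 ≈ 0.085502)
t(V, O) = -V/4 (t(V, O) = ((⅛)*(-2))*V = -V/4)
1/((t(-9, 8) + E)*(-414 + 34)) = 1/((-¼*(-9) + 23/269)*(-414 + 34)) = 1/((9/4 + 23/269)*(-380)) = 1/((2513/1076)*(-380)) = 1/(-238735/269) = -269/238735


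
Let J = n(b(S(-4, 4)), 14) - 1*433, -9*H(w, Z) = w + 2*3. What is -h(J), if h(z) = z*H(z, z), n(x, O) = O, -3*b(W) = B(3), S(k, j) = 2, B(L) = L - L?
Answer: 173047/9 ≈ 19227.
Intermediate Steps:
B(L) = 0
b(W) = 0 (b(W) = -⅓*0 = 0)
H(w, Z) = -⅔ - w/9 (H(w, Z) = -(w + 2*3)/9 = -(w + 6)/9 = -(6 + w)/9 = -⅔ - w/9)
J = -419 (J = 14 - 1*433 = 14 - 433 = -419)
h(z) = z*(-⅔ - z/9)
-h(J) = -(-1)*(-419)*(6 - 419)/9 = -(-1)*(-419)*(-413)/9 = -1*(-173047/9) = 173047/9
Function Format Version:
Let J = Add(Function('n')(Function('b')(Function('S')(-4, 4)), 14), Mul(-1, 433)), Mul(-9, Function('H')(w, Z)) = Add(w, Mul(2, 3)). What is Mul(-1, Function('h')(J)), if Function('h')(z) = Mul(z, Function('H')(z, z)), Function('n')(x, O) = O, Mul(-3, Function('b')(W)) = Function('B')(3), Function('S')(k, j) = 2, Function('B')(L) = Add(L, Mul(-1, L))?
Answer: Rational(173047, 9) ≈ 19227.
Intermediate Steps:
Function('B')(L) = 0
Function('b')(W) = 0 (Function('b')(W) = Mul(Rational(-1, 3), 0) = 0)
Function('H')(w, Z) = Add(Rational(-2, 3), Mul(Rational(-1, 9), w)) (Function('H')(w, Z) = Mul(Rational(-1, 9), Add(w, Mul(2, 3))) = Mul(Rational(-1, 9), Add(w, 6)) = Mul(Rational(-1, 9), Add(6, w)) = Add(Rational(-2, 3), Mul(Rational(-1, 9), w)))
J = -419 (J = Add(14, Mul(-1, 433)) = Add(14, -433) = -419)
Function('h')(z) = Mul(z, Add(Rational(-2, 3), Mul(Rational(-1, 9), z)))
Mul(-1, Function('h')(J)) = Mul(-1, Mul(Rational(-1, 9), -419, Add(6, -419))) = Mul(-1, Mul(Rational(-1, 9), -419, -413)) = Mul(-1, Rational(-173047, 9)) = Rational(173047, 9)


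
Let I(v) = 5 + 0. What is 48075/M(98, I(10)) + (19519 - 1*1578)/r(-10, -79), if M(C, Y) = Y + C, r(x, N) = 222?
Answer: 12520573/22866 ≈ 547.56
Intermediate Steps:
I(v) = 5
M(C, Y) = C + Y
48075/M(98, I(10)) + (19519 - 1*1578)/r(-10, -79) = 48075/(98 + 5) + (19519 - 1*1578)/222 = 48075/103 + (19519 - 1578)*(1/222) = 48075*(1/103) + 17941*(1/222) = 48075/103 + 17941/222 = 12520573/22866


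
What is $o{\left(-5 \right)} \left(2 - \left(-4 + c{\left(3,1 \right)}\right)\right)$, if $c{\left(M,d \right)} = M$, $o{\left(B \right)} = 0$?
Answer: $0$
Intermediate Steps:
$o{\left(-5 \right)} \left(2 - \left(-4 + c{\left(3,1 \right)}\right)\right) = 0 \left(2 + \left(\left(-21 + 25\right) - 3\right)\right) = 0 \left(2 + \left(4 - 3\right)\right) = 0 \left(2 + 1\right) = 0 \cdot 3 = 0$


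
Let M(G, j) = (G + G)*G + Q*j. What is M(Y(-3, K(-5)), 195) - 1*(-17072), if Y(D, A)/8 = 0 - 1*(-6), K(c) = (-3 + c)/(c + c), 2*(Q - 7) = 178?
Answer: 40400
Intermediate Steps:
Q = 96 (Q = 7 + (1/2)*178 = 7 + 89 = 96)
K(c) = (-3 + c)/(2*c) (K(c) = (-3 + c)/((2*c)) = (-3 + c)*(1/(2*c)) = (-3 + c)/(2*c))
Y(D, A) = 48 (Y(D, A) = 8*(0 - 1*(-6)) = 8*(0 + 6) = 8*6 = 48)
M(G, j) = 2*G**2 + 96*j (M(G, j) = (G + G)*G + 96*j = (2*G)*G + 96*j = 2*G**2 + 96*j)
M(Y(-3, K(-5)), 195) - 1*(-17072) = (2*48**2 + 96*195) - 1*(-17072) = (2*2304 + 18720) + 17072 = (4608 + 18720) + 17072 = 23328 + 17072 = 40400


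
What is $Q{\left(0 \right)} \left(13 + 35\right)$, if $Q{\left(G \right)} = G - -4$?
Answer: $192$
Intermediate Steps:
$Q{\left(G \right)} = 4 + G$ ($Q{\left(G \right)} = G + 4 = 4 + G$)
$Q{\left(0 \right)} \left(13 + 35\right) = \left(4 + 0\right) \left(13 + 35\right) = 4 \cdot 48 = 192$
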